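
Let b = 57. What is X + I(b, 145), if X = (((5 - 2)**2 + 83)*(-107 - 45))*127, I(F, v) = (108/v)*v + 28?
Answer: -1775832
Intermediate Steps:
I(F, v) = 136 (I(F, v) = 108 + 28 = 136)
X = -1775968 (X = ((3**2 + 83)*(-152))*127 = ((9 + 83)*(-152))*127 = (92*(-152))*127 = -13984*127 = -1775968)
X + I(b, 145) = -1775968 + 136 = -1775832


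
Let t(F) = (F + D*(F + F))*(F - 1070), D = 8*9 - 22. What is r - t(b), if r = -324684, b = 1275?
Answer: -26723559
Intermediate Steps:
D = 50 (D = 72 - 22 = 50)
t(F) = 101*F*(-1070 + F) (t(F) = (F + 50*(F + F))*(F - 1070) = (F + 50*(2*F))*(-1070 + F) = (F + 100*F)*(-1070 + F) = (101*F)*(-1070 + F) = 101*F*(-1070 + F))
r - t(b) = -324684 - 101*1275*(-1070 + 1275) = -324684 - 101*1275*205 = -324684 - 1*26398875 = -324684 - 26398875 = -26723559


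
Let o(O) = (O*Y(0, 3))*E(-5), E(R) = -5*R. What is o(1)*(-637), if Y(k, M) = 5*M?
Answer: -238875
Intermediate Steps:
o(O) = 375*O (o(O) = (O*(5*3))*(-5*(-5)) = (O*15)*25 = (15*O)*25 = 375*O)
o(1)*(-637) = (375*1)*(-637) = 375*(-637) = -238875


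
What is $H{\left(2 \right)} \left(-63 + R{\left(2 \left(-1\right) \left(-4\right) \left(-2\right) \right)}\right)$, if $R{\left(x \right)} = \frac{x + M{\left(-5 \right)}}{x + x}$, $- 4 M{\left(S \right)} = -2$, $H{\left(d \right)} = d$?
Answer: $- \frac{4001}{32} \approx -125.03$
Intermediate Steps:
$M{\left(S \right)} = \frac{1}{2}$ ($M{\left(S \right)} = \left(- \frac{1}{4}\right) \left(-2\right) = \frac{1}{2}$)
$R{\left(x \right)} = \frac{\frac{1}{2} + x}{2 x}$ ($R{\left(x \right)} = \frac{x + \frac{1}{2}}{x + x} = \frac{\frac{1}{2} + x}{2 x}$)
$H{\left(2 \right)} \left(-63 + R{\left(2 \left(-1\right) \left(-4\right) \left(-2\right) \right)}\right) = 2 \left(-63 + \frac{1 + 2 \cdot 2 \left(-1\right) \left(-4\right) \left(-2\right)}{4 \cdot 2 \left(-1\right) \left(-4\right) \left(-2\right)}\right) = 2 \left(-63 + \frac{1 + 2 \left(-2\right) \left(-4\right) \left(-2\right)}{4 \left(-2\right) \left(-4\right) \left(-2\right)}\right) = 2 \left(-63 + \frac{1 + 2 \cdot 8 \left(-2\right)}{4 \cdot 8 \left(-2\right)}\right) = 2 \left(-63 + \frac{1 + 2 \left(-16\right)}{4 \left(-16\right)}\right) = 2 \left(-63 + \frac{1}{4} \left(- \frac{1}{16}\right) \left(1 - 32\right)\right) = 2 \left(-63 + \frac{1}{4} \left(- \frac{1}{16}\right) \left(-31\right)\right) = 2 \left(-63 + \frac{31}{64}\right) = 2 \left(- \frac{4001}{64}\right) = - \frac{4001}{32}$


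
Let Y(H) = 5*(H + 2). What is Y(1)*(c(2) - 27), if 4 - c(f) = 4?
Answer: -405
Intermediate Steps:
Y(H) = 10 + 5*H (Y(H) = 5*(2 + H) = 10 + 5*H)
c(f) = 0 (c(f) = 4 - 1*4 = 4 - 4 = 0)
Y(1)*(c(2) - 27) = (10 + 5*1)*(0 - 27) = (10 + 5)*(-27) = 15*(-27) = -405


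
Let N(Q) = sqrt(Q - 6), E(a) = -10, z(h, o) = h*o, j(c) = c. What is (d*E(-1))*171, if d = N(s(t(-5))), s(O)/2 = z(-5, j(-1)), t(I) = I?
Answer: -3420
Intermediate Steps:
s(O) = 10 (s(O) = 2*(-5*(-1)) = 2*5 = 10)
N(Q) = sqrt(-6 + Q)
d = 2 (d = sqrt(-6 + 10) = sqrt(4) = 2)
(d*E(-1))*171 = (2*(-10))*171 = -20*171 = -3420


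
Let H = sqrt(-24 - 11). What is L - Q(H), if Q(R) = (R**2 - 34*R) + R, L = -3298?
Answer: -3263 + 33*I*sqrt(35) ≈ -3263.0 + 195.23*I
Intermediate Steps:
H = I*sqrt(35) (H = sqrt(-35) = I*sqrt(35) ≈ 5.9161*I)
Q(R) = R**2 - 33*R
L - Q(H) = -3298 - I*sqrt(35)*(-33 + I*sqrt(35))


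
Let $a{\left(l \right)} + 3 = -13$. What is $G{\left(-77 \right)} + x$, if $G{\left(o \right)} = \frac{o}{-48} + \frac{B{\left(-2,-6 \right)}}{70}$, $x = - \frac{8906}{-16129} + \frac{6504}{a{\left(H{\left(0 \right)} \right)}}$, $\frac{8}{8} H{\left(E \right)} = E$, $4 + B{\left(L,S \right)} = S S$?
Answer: $- \frac{10943999873}{27096720} \approx -403.89$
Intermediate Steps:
$B{\left(L,S \right)} = -4 + S^{2}$ ($B{\left(L,S \right)} = -4 + S S = -4 + S^{2}$)
$H{\left(E \right)} = E$
$a{\left(l \right)} = -16$ ($a{\left(l \right)} = -3 - 13 = -16$)
$x = - \frac{13095065}{32258}$ ($x = - \frac{8906}{-16129} + \frac{6504}{-16} = \left(-8906\right) \left(- \frac{1}{16129}\right) + 6504 \left(- \frac{1}{16}\right) = \frac{8906}{16129} - \frac{813}{2} = - \frac{13095065}{32258} \approx -405.95$)
$G{\left(o \right)} = \frac{16}{35} - \frac{o}{48}$ ($G{\left(o \right)} = \frac{o}{-48} + \frac{-4 + \left(-6\right)^{2}}{70} = o \left(- \frac{1}{48}\right) + \left(-4 + 36\right) \frac{1}{70} = - \frac{o}{48} + 32 \cdot \frac{1}{70} = - \frac{o}{48} + \frac{16}{35} = \frac{16}{35} - \frac{o}{48}$)
$G{\left(-77 \right)} + x = \left(\frac{16}{35} - - \frac{77}{48}\right) - \frac{13095065}{32258} = \left(\frac{16}{35} + \frac{77}{48}\right) - \frac{13095065}{32258} = \frac{3463}{1680} - \frac{13095065}{32258} = - \frac{10943999873}{27096720}$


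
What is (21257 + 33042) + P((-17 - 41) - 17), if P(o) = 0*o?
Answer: 54299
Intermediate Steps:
P(o) = 0
(21257 + 33042) + P((-17 - 41) - 17) = (21257 + 33042) + 0 = 54299 + 0 = 54299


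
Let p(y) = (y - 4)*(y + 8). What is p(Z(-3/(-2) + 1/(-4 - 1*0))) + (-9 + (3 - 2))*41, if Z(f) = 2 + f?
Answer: -5383/16 ≈ -336.44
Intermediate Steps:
p(y) = (-4 + y)*(8 + y)
p(Z(-3/(-2) + 1/(-4 - 1*0))) + (-9 + (3 - 2))*41 = (-32 + (2 + (-3/(-2) + 1/(-4 - 1*0)))² + 4*(2 + (-3/(-2) + 1/(-4 - 1*0)))) + (-9 + (3 - 2))*41 = (-32 + (2 + (-3*(-½) + 1/(-4 + 0)))² + 4*(2 + (-3*(-½) + 1/(-4 + 0)))) + (-9 + 1)*41 = (-32 + (2 + (3/2 + 1/(-4)))² + 4*(2 + (3/2 + 1/(-4)))) - 8*41 = (-32 + (2 + (3/2 + 1*(-¼)))² + 4*(2 + (3/2 + 1*(-¼)))) - 328 = (-32 + (2 + (3/2 - ¼))² + 4*(2 + (3/2 - ¼))) - 328 = (-32 + (2 + 5/4)² + 4*(2 + 5/4)) - 328 = (-32 + (13/4)² + 4*(13/4)) - 328 = (-32 + 169/16 + 13) - 328 = -135/16 - 328 = -5383/16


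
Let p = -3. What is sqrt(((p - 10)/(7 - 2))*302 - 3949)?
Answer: I*sqrt(118355)/5 ≈ 68.806*I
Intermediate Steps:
sqrt(((p - 10)/(7 - 2))*302 - 3949) = sqrt(((-3 - 10)/(7 - 2))*302 - 3949) = sqrt(-13/5*302 - 3949) = sqrt(-3926/5 - 3949) = sqrt(-23671/5) = I*sqrt(118355)/5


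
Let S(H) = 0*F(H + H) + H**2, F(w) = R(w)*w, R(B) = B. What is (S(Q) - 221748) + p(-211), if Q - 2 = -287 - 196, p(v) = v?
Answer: 9402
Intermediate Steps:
Q = -481 (Q = 2 + (-287 - 196) = 2 - 483 = -481)
F(w) = w**2 (F(w) = w*w = w**2)
S(H) = H**2 (S(H) = 0*(H + H)**2 + H**2 = 0*(2*H)**2 + H**2 = 0*(4*H**2) + H**2 = 0 + H**2 = H**2)
(S(Q) - 221748) + p(-211) = ((-481)**2 - 221748) - 211 = (231361 - 221748) - 211 = 9613 - 211 = 9402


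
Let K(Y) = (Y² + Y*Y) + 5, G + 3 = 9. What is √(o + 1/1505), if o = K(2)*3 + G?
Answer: √101927630/1505 ≈ 6.7083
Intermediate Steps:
G = 6 (G = -3 + 9 = 6)
K(Y) = 5 + 2*Y² (K(Y) = (Y² + Y²) + 5 = 2*Y² + 5 = 5 + 2*Y²)
o = 45 (o = (5 + 2*2²)*3 + 6 = (5 + 2*4)*3 + 6 = (5 + 8)*3 + 6 = 13*3 + 6 = 39 + 6 = 45)
√(o + 1/1505) = √(45 + 1/1505) = √(67726/1505) = √101927630/1505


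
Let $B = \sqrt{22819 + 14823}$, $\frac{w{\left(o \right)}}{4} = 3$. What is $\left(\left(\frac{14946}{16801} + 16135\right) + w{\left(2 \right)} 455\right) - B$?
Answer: $\frac{6845897}{317} - \sqrt{37642} \approx 21402.0$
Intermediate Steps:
$w{\left(o \right)} = 12$ ($w{\left(o \right)} = 4 \cdot 3 = 12$)
$B = \sqrt{37642} \approx 194.02$
$\left(\left(\frac{14946}{16801} + 16135\right) + w{\left(2 \right)} 455\right) - B = \left(\left(\frac{14946}{16801} + 16135\right) + 12 \cdot 455\right) - \sqrt{37642} = \left(\left(14946 \cdot \frac{1}{16801} + 16135\right) + 5460\right) - \sqrt{37642} = \left(\left(\frac{282}{317} + 16135\right) + 5460\right) - \sqrt{37642} = \left(\frac{5115077}{317} + 5460\right) - \sqrt{37642} = \frac{6845897}{317} - \sqrt{37642}$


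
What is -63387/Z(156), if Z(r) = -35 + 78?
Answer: -63387/43 ≈ -1474.1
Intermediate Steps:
Z(r) = 43
-63387/Z(156) = -63387/43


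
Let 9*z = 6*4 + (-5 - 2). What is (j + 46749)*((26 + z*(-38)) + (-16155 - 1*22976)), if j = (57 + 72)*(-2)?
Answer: -5464102727/3 ≈ -1.8214e+9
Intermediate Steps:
j = -258 (j = 129*(-2) = -258)
z = 17/9 (z = (6*4 + (-5 - 2))/9 = (24 - 7)/9 = (1/9)*17 = 17/9 ≈ 1.8889)
(j + 46749)*((26 + z*(-38)) + (-16155 - 1*22976)) = (-258 + 46749)*((26 + (17/9)*(-38)) + (-16155 - 1*22976)) = 46491*((26 - 646/9) + (-16155 - 22976)) = 46491*(-412/9 - 39131) = 46491*(-352591/9) = -5464102727/3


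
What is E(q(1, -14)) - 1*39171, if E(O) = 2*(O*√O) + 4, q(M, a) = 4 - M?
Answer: -39167 + 6*√3 ≈ -39157.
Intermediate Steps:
E(O) = 4 + 2*O^(3/2) (E(O) = 2*O^(3/2) + 4 = 4 + 2*O^(3/2))
E(q(1, -14)) - 1*39171 = (4 + 2*(4 - 1*1)^(3/2)) - 1*39171 = (4 + 2*(4 - 1)^(3/2)) - 39171 = (4 + 2*3^(3/2)) - 39171 = (4 + 2*(3*√3)) - 39171 = (4 + 6*√3) - 39171 = -39167 + 6*√3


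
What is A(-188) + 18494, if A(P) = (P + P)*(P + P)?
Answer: 159870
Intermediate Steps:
A(P) = 4*P² (A(P) = (2*P)*(2*P) = 4*P²)
A(-188) + 18494 = 4*(-188)² + 18494 = 4*35344 + 18494 = 141376 + 18494 = 159870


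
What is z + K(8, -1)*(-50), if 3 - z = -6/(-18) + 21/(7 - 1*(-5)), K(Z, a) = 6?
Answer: -3589/12 ≈ -299.08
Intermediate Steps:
z = 11/12 (z = 3 - (-6/(-18) + 21/(7 - 1*(-5))) = 3 - (-6*(-1/18) + 21/(7 + 5)) = 3 - (⅓ + 21/12) = 3 - (⅓ + 21*(1/12)) = 3 - (⅓ + 7/4) = 3 - 1*25/12 = 3 - 25/12 = 11/12 ≈ 0.91667)
z + K(8, -1)*(-50) = 11/12 + 6*(-50) = 11/12 - 300 = -3589/12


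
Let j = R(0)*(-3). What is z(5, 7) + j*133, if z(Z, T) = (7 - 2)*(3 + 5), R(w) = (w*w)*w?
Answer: 40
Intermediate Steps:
R(w) = w³ (R(w) = w²*w = w³)
j = 0 (j = 0³*(-3) = 0*(-3) = 0)
z(Z, T) = 40 (z(Z, T) = 5*8 = 40)
z(5, 7) + j*133 = 40 + 0*133 = 40 + 0 = 40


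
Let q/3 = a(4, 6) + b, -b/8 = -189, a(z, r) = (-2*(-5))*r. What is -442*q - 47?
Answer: -2084519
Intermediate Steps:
a(z, r) = 10*r
b = 1512 (b = -8*(-189) = 1512)
q = 4716 (q = 3*(10*6 + 1512) = 3*(60 + 1512) = 3*1572 = 4716)
-442*q - 47 = -442*4716 - 47 = -2084472 - 47 = -2084519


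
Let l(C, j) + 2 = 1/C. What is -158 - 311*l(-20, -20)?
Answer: 9591/20 ≈ 479.55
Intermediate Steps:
l(C, j) = -2 + 1/C
-158 - 311*l(-20, -20) = -158 - 311*(-2 + 1/(-20)) = -158 - 311*(-2 - 1/20) = -158 - 311*(-41/20) = -158 + 12751/20 = 9591/20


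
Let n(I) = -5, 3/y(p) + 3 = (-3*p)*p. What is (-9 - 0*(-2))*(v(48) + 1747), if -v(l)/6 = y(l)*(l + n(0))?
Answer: -36243837/2305 ≈ -15724.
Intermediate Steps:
y(p) = 3/(-3 - 3*p²) (y(p) = 3/(-3 + (-3*p)*p) = 3/(-3 - 3*p²))
v(l) = 6*(-5 + l)/(1 + l²) (v(l) = -6*(-1/(1 + l²))*(l - 5) = -6*(-1/(1 + l²))*(-5 + l) = -(-6)*(-5 + l)/(1 + l²) = 6*(-5 + l)/(1 + l²))
(-9 - 0*(-2))*(v(48) + 1747) = (-9 - 0*(-2))*(6*(-5 + 48)/(1 + 48²) + 1747) = (-9 - 1*0)*(6*43/(1 + 2304) + 1747) = (-9 + 0)*(6*43/2305 + 1747) = -9*(6*(1/2305)*43 + 1747) = -9*(258/2305 + 1747) = -9*4027093/2305 = -36243837/2305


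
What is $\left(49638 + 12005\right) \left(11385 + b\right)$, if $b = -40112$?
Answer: $-1770818461$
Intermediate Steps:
$\left(49638 + 12005\right) \left(11385 + b\right) = \left(49638 + 12005\right) \left(11385 - 40112\right) = 61643 \left(-28727\right) = -1770818461$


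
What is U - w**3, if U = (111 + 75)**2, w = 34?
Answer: -4708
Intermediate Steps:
U = 34596 (U = 186**2 = 34596)
U - w**3 = 34596 - 1*34**3 = 34596 - 1*39304 = 34596 - 39304 = -4708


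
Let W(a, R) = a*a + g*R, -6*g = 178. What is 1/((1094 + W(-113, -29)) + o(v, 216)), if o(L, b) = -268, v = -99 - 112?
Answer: 3/43366 ≈ 6.9179e-5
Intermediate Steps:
g = -89/3 (g = -1/6*178 = -89/3 ≈ -29.667)
v = -211
W(a, R) = a**2 - 89*R/3 (W(a, R) = a*a - 89*R/3 = a**2 - 89*R/3)
1/((1094 + W(-113, -29)) + o(v, 216)) = 1/((1094 + ((-113)**2 - 89/3*(-29))) - 268) = 1/((1094 + (12769 + 2581/3)) - 268) = 1/((1094 + 40888/3) - 268) = 1/(44170/3 - 268) = 1/(43366/3) = 3/43366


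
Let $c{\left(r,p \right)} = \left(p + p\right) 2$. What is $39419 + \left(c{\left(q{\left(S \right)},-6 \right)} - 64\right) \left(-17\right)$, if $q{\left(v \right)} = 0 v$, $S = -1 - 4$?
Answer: $40915$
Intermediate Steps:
$S = -5$ ($S = -1 - 4 = -5$)
$q{\left(v \right)} = 0$
$c{\left(r,p \right)} = 4 p$ ($c{\left(r,p \right)} = 2 p 2 = 4 p$)
$39419 + \left(c{\left(q{\left(S \right)},-6 \right)} - 64\right) \left(-17\right) = 39419 + \left(4 \left(-6\right) - 64\right) \left(-17\right) = 39419 + \left(-24 - 64\right) \left(-17\right) = 39419 - -1496 = 39419 + 1496 = 40915$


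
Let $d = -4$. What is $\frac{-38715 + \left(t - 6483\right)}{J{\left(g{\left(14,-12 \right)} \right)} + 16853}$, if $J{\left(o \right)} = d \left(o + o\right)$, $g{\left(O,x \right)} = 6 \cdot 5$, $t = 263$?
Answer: $- \frac{44935}{16613} \approx -2.7048$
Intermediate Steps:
$g{\left(O,x \right)} = 30$
$J{\left(o \right)} = - 8 o$ ($J{\left(o \right)} = - 4 \left(o + o\right) = - 4 \cdot 2 o = - 8 o$)
$\frac{-38715 + \left(t - 6483\right)}{J{\left(g{\left(14,-12 \right)} \right)} + 16853} = \frac{-38715 + \left(263 - 6483\right)}{\left(-8\right) 30 + 16853} = \frac{-38715 + \left(263 - 6483\right)}{-240 + 16853} = \frac{-38715 - 6220}{16613} = \left(-44935\right) \frac{1}{16613} = - \frac{44935}{16613}$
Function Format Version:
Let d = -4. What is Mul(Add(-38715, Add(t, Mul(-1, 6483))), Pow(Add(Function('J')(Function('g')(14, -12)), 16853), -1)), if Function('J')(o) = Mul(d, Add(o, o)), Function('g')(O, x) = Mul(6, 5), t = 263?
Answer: Rational(-44935, 16613) ≈ -2.7048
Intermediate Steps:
Function('g')(O, x) = 30
Function('J')(o) = Mul(-8, o) (Function('J')(o) = Mul(-4, Add(o, o)) = Mul(-4, Mul(2, o)) = Mul(-8, o))
Mul(Add(-38715, Add(t, Mul(-1, 6483))), Pow(Add(Function('J')(Function('g')(14, -12)), 16853), -1)) = Mul(Add(-38715, Add(263, Mul(-1, 6483))), Pow(Add(Mul(-8, 30), 16853), -1)) = Mul(Add(-38715, Add(263, -6483)), Pow(Add(-240, 16853), -1)) = Mul(Add(-38715, -6220), Pow(16613, -1)) = Mul(-44935, Rational(1, 16613)) = Rational(-44935, 16613)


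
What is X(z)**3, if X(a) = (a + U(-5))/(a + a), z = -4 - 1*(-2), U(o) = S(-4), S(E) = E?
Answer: 27/8 ≈ 3.3750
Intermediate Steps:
U(o) = -4
z = -2 (z = -4 + 2 = -2)
X(a) = (-4 + a)/(2*a) (X(a) = (a - 4)/(a + a) = (-4 + a)/((2*a)) = (-4 + a)*(1/(2*a)) = (-4 + a)/(2*a))
X(z)**3 = ((1/2)*(-4 - 2)/(-2))**3 = ((1/2)*(-1/2)*(-6))**3 = (3/2)**3 = 27/8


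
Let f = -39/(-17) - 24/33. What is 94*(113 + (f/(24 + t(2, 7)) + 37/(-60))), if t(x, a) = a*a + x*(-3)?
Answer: 3971529469/375870 ≈ 10566.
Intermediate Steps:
t(x, a) = a² - 3*x
f = 293/187 (f = -39*(-1/17) - 24*1/33 = 39/17 - 8/11 = 293/187 ≈ 1.5668)
94*(113 + (f/(24 + t(2, 7)) + 37/(-60))) = 94*(113 + (293/(187*(24 + (7² - 3*2))) + 37/(-60))) = 94*(113 + (293/(187*(24 + (49 - 6))) + 37*(-1/60))) = 94*(113 + (293/(187*(24 + 43)) - 37/60)) = 94*(113 + ((293/187)/67 - 37/60)) = 94*(113 + ((293/187)*(1/67) - 37/60)) = 94*(113 + (293/12529 - 37/60)) = 94*(113 - 445993/751740) = 94*(84500627/751740) = 3971529469/375870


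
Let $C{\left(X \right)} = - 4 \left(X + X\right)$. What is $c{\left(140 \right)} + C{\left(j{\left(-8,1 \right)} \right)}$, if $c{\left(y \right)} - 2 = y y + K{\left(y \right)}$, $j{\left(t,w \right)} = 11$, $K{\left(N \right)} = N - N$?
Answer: $19514$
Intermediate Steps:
$K{\left(N \right)} = 0$
$c{\left(y \right)} = 2 + y^{2}$ ($c{\left(y \right)} = 2 + \left(y y + 0\right) = 2 + \left(y^{2} + 0\right) = 2 + y^{2}$)
$C{\left(X \right)} = - 8 X$ ($C{\left(X \right)} = - 4 \cdot 2 X = - 8 X$)
$c{\left(140 \right)} + C{\left(j{\left(-8,1 \right)} \right)} = \left(2 + 140^{2}\right) - 88 = \left(2 + 19600\right) - 88 = 19602 - 88 = 19514$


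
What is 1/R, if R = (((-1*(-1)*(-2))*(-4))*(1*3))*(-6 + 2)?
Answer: -1/96 ≈ -0.010417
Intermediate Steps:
R = -96 (R = (((1*(-2))*(-4))*3)*(-4) = (-2*(-4)*3)*(-4) = (8*3)*(-4) = 24*(-4) = -96)
1/R = 1/(-96) = -1/96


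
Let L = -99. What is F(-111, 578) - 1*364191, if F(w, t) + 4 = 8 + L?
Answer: -364286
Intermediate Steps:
F(w, t) = -95 (F(w, t) = -4 + (8 - 99) = -4 - 91 = -95)
F(-111, 578) - 1*364191 = -95 - 1*364191 = -95 - 364191 = -364286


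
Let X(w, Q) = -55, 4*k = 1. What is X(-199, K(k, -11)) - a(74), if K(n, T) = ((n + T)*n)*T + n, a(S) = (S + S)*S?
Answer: -11007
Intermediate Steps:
k = 1/4 (k = (1/4)*1 = 1/4 ≈ 0.25000)
a(S) = 2*S**2 (a(S) = (2*S)*S = 2*S**2)
K(n, T) = n + T*n*(T + n) (K(n, T) = ((T + n)*n)*T + n = (n*(T + n))*T + n = T*n*(T + n) + n = n + T*n*(T + n))
X(-199, K(k, -11)) - a(74) = -55 - 2*74**2 = -55 - 2*5476 = -55 - 1*10952 = -55 - 10952 = -11007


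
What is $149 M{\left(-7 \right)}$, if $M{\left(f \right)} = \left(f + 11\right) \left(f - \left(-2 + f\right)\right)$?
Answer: $1192$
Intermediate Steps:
$M{\left(f \right)} = 22 + 2 f$ ($M{\left(f \right)} = \left(11 + f\right) 2 = 22 + 2 f$)
$149 M{\left(-7 \right)} = 149 \left(22 + 2 \left(-7\right)\right) = 149 \left(22 - 14\right) = 149 \cdot 8 = 1192$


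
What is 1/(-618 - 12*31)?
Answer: -1/990 ≈ -0.0010101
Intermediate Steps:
1/(-618 - 12*31) = 1/(-618 - 372) = 1/(-990) = -1/990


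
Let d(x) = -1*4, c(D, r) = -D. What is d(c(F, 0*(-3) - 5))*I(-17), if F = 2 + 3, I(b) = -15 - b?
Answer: -8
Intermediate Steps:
F = 5
d(x) = -4
d(c(F, 0*(-3) - 5))*I(-17) = -4*(-15 - 1*(-17)) = -4*(-15 + 17) = -4*2 = -8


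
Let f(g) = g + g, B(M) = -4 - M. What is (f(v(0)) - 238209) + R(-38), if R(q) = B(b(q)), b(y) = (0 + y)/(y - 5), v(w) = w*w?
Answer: -10243197/43 ≈ -2.3821e+5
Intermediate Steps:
v(w) = w²
b(y) = y/(-5 + y)
R(q) = -4 - q/(-5 + q)
f(g) = 2*g
(f(v(0)) - 238209) + R(-38) = (2*0² - 238209) + 5*(4 - 1*(-38))/(-5 - 38) = (2*0 - 238209) + 5*(4 + 38)/(-43) = (0 - 238209) + 5*(-1/43)*42 = -238209 - 210/43 = -10243197/43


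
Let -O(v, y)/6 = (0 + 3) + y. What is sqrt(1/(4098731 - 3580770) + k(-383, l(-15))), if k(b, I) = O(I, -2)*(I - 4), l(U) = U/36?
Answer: 3*sqrt(3159784823230)/1035922 ≈ 5.1478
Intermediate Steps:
l(U) = U/36 (l(U) = U*(1/36) = U/36)
O(v, y) = -18 - 6*y (O(v, y) = -6*((0 + 3) + y) = -6*(3 + y) = -18 - 6*y)
k(b, I) = 24 - 6*I (k(b, I) = (-18 - 6*(-2))*(I - 4) = (-18 + 12)*(-4 + I) = -6*(-4 + I) = 24 - 6*I)
sqrt(1/(4098731 - 3580770) + k(-383, l(-15))) = sqrt(1/(4098731 - 3580770) + (24 - (-15)/6)) = sqrt(1/517961 + (24 - 6*(-5/12))) = sqrt(1/517961 + (24 + 5/2)) = sqrt(1/517961 + 53/2) = sqrt(27451935/1035922) = 3*sqrt(3159784823230)/1035922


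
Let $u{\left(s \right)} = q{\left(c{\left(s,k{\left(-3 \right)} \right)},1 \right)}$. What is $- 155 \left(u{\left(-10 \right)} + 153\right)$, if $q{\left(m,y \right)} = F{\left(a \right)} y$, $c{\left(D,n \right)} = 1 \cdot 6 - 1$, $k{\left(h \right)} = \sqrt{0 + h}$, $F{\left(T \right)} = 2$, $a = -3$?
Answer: $-24025$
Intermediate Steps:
$k{\left(h \right)} = \sqrt{h}$
$c{\left(D,n \right)} = 5$ ($c{\left(D,n \right)} = 6 - 1 = 5$)
$q{\left(m,y \right)} = 2 y$
$u{\left(s \right)} = 2$ ($u{\left(s \right)} = 2 \cdot 1 = 2$)
$- 155 \left(u{\left(-10 \right)} + 153\right) = - 155 \left(2 + 153\right) = \left(-155\right) 155 = -24025$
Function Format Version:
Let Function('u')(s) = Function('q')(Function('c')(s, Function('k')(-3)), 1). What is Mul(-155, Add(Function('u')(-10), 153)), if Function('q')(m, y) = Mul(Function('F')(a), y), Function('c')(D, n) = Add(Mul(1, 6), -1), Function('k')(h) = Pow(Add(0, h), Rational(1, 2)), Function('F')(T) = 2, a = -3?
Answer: -24025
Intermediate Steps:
Function('k')(h) = Pow(h, Rational(1, 2))
Function('c')(D, n) = 5 (Function('c')(D, n) = Add(6, -1) = 5)
Function('q')(m, y) = Mul(2, y)
Function('u')(s) = 2 (Function('u')(s) = Mul(2, 1) = 2)
Mul(-155, Add(Function('u')(-10), 153)) = Mul(-155, Add(2, 153)) = Mul(-155, 155) = -24025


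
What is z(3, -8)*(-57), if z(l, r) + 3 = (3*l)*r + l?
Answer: 4104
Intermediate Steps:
z(l, r) = -3 + l + 3*l*r (z(l, r) = -3 + ((3*l)*r + l) = -3 + (3*l*r + l) = -3 + (l + 3*l*r) = -3 + l + 3*l*r)
z(3, -8)*(-57) = (-3 + 3 + 3*3*(-8))*(-57) = (-3 + 3 - 72)*(-57) = -72*(-57) = 4104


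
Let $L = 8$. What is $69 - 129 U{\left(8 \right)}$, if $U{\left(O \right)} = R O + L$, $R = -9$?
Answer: $8325$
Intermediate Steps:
$U{\left(O \right)} = 8 - 9 O$ ($U{\left(O \right)} = - 9 O + 8 = 8 - 9 O$)
$69 - 129 U{\left(8 \right)} = 69 - 129 \left(8 - 72\right) = 69 - -8256 = 69 + 8256 = 8325$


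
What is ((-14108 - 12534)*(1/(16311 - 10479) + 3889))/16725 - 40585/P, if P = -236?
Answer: -8665386483643/1438717950 ≈ -6023.0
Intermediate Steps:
((-14108 - 12534)*(1/(16311 - 10479) + 3889))/16725 - 40585/P = ((-14108 - 12534)*(1/(16311 - 10479) + 3889))/16725 - 40585/(-236) = -26642*(1/5832 + 3889)*(1/16725) - 40585*(-1/236) = -26642*(1/5832 + 3889)*(1/16725) + 40585/236 = -26642*22680649/5832*(1/16725) + 40585/236 = -302128925329/2916*1/16725 + 40585/236 = -302128925329/48770100 + 40585/236 = -8665386483643/1438717950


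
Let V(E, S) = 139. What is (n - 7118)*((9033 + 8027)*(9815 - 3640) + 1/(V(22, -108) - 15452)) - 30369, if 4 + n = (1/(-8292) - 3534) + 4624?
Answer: -80685766115667601279/126975396 ≈ -6.3544e+11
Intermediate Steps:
n = 9005111/8292 (n = -4 + ((1/(-8292) - 3534) + 4624) = -4 + ((-1/8292 - 3534) + 4624) = -4 + (-29303929/8292 + 4624) = -4 + 9038279/8292 = 9005111/8292 ≈ 1086.0)
(n - 7118)*((9033 + 8027)*(9815 - 3640) + 1/(V(22, -108) - 15452)) - 30369 = (9005111/8292 - 7118)*((9033 + 8027)*(9815 - 3640) + 1/(139 - 15452)) - 30369 = -50017345*(17060*6175 + 1/(-15313))/8292 - 30369 = -50017345*(105345500 - 1/15313)/8292 - 30369 = -50017345/8292*1613155641499/15313 - 30369 = -80685762259551800155/126975396 - 30369 = -80685766115667601279/126975396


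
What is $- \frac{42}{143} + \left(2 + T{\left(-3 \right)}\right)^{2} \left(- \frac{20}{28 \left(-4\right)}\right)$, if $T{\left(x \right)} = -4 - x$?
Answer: $- \frac{461}{4004} \approx -0.11513$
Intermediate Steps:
$- \frac{42}{143} + \left(2 + T{\left(-3 \right)}\right)^{2} \left(- \frac{20}{28 \left(-4\right)}\right) = - \frac{42}{143} + \left(2 - 1\right)^{2} \left(- \frac{20}{28 \left(-4\right)}\right) = \left(-42\right) \frac{1}{143} + \left(2 + \left(-4 + 3\right)\right)^{2} \left(- \frac{20}{-112}\right) = - \frac{42}{143} + \left(2 - 1\right)^{2} \left(\left(-20\right) \left(- \frac{1}{112}\right)\right) = - \frac{42}{143} + 1^{2} \cdot \frac{5}{28} = - \frac{42}{143} + 1 \cdot \frac{5}{28} = - \frac{42}{143} + \frac{5}{28} = - \frac{461}{4004}$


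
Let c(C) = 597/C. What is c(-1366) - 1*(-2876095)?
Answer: 3928745173/1366 ≈ 2.8761e+6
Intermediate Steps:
c(-1366) - 1*(-2876095) = 597/(-1366) - 1*(-2876095) = 597*(-1/1366) + 2876095 = -597/1366 + 2876095 = 3928745173/1366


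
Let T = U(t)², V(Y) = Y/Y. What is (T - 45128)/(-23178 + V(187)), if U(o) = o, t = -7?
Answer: 45079/23177 ≈ 1.9450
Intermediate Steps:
V(Y) = 1
T = 49 (T = (-7)² = 49)
(T - 45128)/(-23178 + V(187)) = (49 - 45128)/(-23178 + 1) = -45079/(-23177) = -45079*(-1/23177) = 45079/23177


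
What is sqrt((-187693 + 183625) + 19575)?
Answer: 3*sqrt(1723) ≈ 124.53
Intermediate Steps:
sqrt((-187693 + 183625) + 19575) = sqrt(-4068 + 19575) = sqrt(15507) = 3*sqrt(1723)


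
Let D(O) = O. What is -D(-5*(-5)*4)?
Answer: -100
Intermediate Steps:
-D(-5*(-5)*4) = -(-5*(-5))*4 = -25*4 = -1*100 = -100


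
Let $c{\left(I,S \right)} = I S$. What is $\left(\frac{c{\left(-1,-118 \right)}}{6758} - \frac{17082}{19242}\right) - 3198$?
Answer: $- \frac{11554802498}{3612151} \approx -3198.9$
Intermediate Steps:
$\left(\frac{c{\left(-1,-118 \right)}}{6758} - \frac{17082}{19242}\right) - 3198 = \left(\frac{\left(-1\right) \left(-118\right)}{6758} - \frac{17082}{19242}\right) - 3198 = \left(118 \cdot \frac{1}{6758} - \frac{949}{1069}\right) - 3198 = \left(\frac{59}{3379} - \frac{949}{1069}\right) - 3198 = - \frac{3143600}{3612151} - 3198 = - \frac{11554802498}{3612151}$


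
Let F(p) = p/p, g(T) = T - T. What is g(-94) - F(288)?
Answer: -1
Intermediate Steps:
g(T) = 0
F(p) = 1
g(-94) - F(288) = 0 - 1*1 = 0 - 1 = -1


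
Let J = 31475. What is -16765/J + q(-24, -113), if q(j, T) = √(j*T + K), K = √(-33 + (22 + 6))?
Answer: -3353/6295 + √(2712 + I*√5) ≈ 51.544 + 0.021469*I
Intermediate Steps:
K = I*√5 (K = √(-33 + 28) = √(-5) = I*√5 ≈ 2.2361*I)
q(j, T) = √(I*√5 + T*j) (q(j, T) = √(j*T + I*√5) = √(T*j + I*√5) = √(I*√5 + T*j))
-16765/J + q(-24, -113) = -16765/31475 + √(I*√5 - 113*(-24)) = -16765*1/31475 + √(I*√5 + 2712) = -3353/6295 + √(2712 + I*√5)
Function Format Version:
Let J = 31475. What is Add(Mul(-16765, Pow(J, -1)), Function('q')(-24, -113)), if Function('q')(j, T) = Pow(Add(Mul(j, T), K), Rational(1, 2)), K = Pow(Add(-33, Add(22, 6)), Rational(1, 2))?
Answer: Add(Rational(-3353, 6295), Pow(Add(2712, Mul(I, Pow(5, Rational(1, 2)))), Rational(1, 2))) ≈ Add(51.544, Mul(0.021469, I))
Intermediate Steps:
K = Mul(I, Pow(5, Rational(1, 2))) (K = Pow(Add(-33, 28), Rational(1, 2)) = Pow(-5, Rational(1, 2)) = Mul(I, Pow(5, Rational(1, 2))) ≈ Mul(2.2361, I))
Function('q')(j, T) = Pow(Add(Mul(I, Pow(5, Rational(1, 2))), Mul(T, j)), Rational(1, 2)) (Function('q')(j, T) = Pow(Add(Mul(j, T), Mul(I, Pow(5, Rational(1, 2)))), Rational(1, 2)) = Pow(Add(Mul(T, j), Mul(I, Pow(5, Rational(1, 2)))), Rational(1, 2)) = Pow(Add(Mul(I, Pow(5, Rational(1, 2))), Mul(T, j)), Rational(1, 2)))
Add(Mul(-16765, Pow(J, -1)), Function('q')(-24, -113)) = Add(Mul(-16765, Pow(31475, -1)), Pow(Add(Mul(I, Pow(5, Rational(1, 2))), Mul(-113, -24)), Rational(1, 2))) = Add(Mul(-16765, Rational(1, 31475)), Pow(Add(Mul(I, Pow(5, Rational(1, 2))), 2712), Rational(1, 2))) = Add(Rational(-3353, 6295), Pow(Add(2712, Mul(I, Pow(5, Rational(1, 2)))), Rational(1, 2)))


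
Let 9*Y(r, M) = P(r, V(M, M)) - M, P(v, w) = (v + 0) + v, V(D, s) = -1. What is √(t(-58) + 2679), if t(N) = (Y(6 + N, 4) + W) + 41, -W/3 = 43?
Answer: √2579 ≈ 50.784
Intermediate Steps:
W = -129 (W = -3*43 = -129)
P(v, w) = 2*v (P(v, w) = v + v = 2*v)
Y(r, M) = -M/9 + 2*r/9 (Y(r, M) = (2*r - M)/9 = (-M + 2*r)/9 = -M/9 + 2*r/9)
t(N) = -784/9 + 2*N/9 (t(N) = ((-⅑*4 + 2*(6 + N)/9) - 129) + 41 = ((-4/9 + (4/3 + 2*N/9)) - 129) + 41 = ((8/9 + 2*N/9) - 129) + 41 = (-1153/9 + 2*N/9) + 41 = -784/9 + 2*N/9)
√(t(-58) + 2679) = √((-784/9 + (2/9)*(-58)) + 2679) = √((-784/9 - 116/9) + 2679) = √(-100 + 2679) = √2579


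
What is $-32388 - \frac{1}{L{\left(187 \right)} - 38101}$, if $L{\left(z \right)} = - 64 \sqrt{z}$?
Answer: $- \frac{46992404986511}{1450920249} - \frac{64 \sqrt{187}}{1450920249} \approx -32388.0$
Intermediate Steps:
$-32388 - \frac{1}{L{\left(187 \right)} - 38101} = -32388 - \frac{1}{- 64 \sqrt{187} - 38101} = -32388 - \frac{1}{-38101 - 64 \sqrt{187}}$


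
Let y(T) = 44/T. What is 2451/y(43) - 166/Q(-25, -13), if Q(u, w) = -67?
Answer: 7068635/2948 ≈ 2397.8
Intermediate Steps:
2451/y(43) - 166/Q(-25, -13) = 2451/((44/43)) - 166/(-67) = 2451/((44*(1/43))) - 166*(-1/67) = 2451/(44/43) + 166/67 = 2451*(43/44) + 166/67 = 105393/44 + 166/67 = 7068635/2948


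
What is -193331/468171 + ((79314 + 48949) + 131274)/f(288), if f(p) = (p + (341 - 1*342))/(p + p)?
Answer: 69988377886355/134365077 ≈ 5.2088e+5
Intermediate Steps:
f(p) = (-1 + p)/(2*p) (f(p) = (p + (341 - 342))/((2*p)) = (p - 1)*(1/(2*p)) = (-1 + p)*(1/(2*p)) = (-1 + p)/(2*p))
-193331/468171 + ((79314 + 48949) + 131274)/f(288) = -193331/468171 + ((79314 + 48949) + 131274)/(((1/2)*(-1 + 288)/288)) = -193331*1/468171 + (128263 + 131274)/(((1/2)*(1/288)*287)) = -193331/468171 + 259537/(287/576) = -193331/468171 + 259537*(576/287) = -193331/468171 + 149493312/287 = 69988377886355/134365077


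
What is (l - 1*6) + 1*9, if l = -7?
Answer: -4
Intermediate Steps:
(l - 1*6) + 1*9 = (-7 - 1*6) + 1*9 = (-7 - 6) + 9 = -13 + 9 = -4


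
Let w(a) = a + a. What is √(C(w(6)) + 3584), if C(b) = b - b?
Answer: 16*√14 ≈ 59.867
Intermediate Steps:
w(a) = 2*a
C(b) = 0
√(C(w(6)) + 3584) = √(0 + 3584) = √3584 = 16*√14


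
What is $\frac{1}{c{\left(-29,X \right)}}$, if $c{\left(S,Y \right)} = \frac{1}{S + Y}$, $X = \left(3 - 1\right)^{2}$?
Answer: $-25$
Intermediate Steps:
$X = 4$ ($X = 2^{2} = 4$)
$\frac{1}{c{\left(-29,X \right)}} = \frac{1}{\frac{1}{-29 + 4}} = \frac{1}{\frac{1}{-25}} = \frac{1}{- \frac{1}{25}} = -25$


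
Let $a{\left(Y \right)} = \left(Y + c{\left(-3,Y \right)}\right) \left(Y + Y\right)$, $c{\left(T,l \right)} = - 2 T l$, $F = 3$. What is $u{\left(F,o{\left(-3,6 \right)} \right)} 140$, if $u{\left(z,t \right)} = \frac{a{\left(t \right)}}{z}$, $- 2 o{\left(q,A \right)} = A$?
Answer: $5880$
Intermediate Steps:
$o{\left(q,A \right)} = - \frac{A}{2}$
$c{\left(T,l \right)} = - 2 T l$
$a{\left(Y \right)} = 14 Y^{2}$ ($a{\left(Y \right)} = \left(Y - - 6 Y\right) \left(Y + Y\right) = \left(Y + 6 Y\right) 2 Y = 7 Y 2 Y = 14 Y^{2}$)
$u{\left(z,t \right)} = \frac{14 t^{2}}{z}$
$u{\left(F,o{\left(-3,6 \right)} \right)} 140 = \frac{14 \left(\left(- \frac{1}{2}\right) 6\right)^{2}}{3} \cdot 140 = 14 \left(-3\right)^{2} \cdot \frac{1}{3} \cdot 140 = 14 \cdot 9 \cdot \frac{1}{3} \cdot 140 = 42 \cdot 140 = 5880$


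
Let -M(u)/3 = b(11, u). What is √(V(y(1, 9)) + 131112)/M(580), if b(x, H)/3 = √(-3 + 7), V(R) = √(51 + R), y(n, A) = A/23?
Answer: -√(69358248 + 23*√27186)/414 ≈ -20.117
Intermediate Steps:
y(n, A) = A/23 (y(n, A) = A*(1/23) = A/23)
b(x, H) = 6 (b(x, H) = 3*√(-3 + 7) = 3*√4 = 3*2 = 6)
M(u) = -18 (M(u) = -3*6 = -18)
√(V(y(1, 9)) + 131112)/M(580) = √(√(51 + (1/23)*9) + 131112)/(-18) = √(√(51 + 9/23) + 131112)*(-1/18) = √(√(1182/23) + 131112)*(-1/18) = √(√27186/23 + 131112)*(-1/18) = √(131112 + √27186/23)*(-1/18) = -√(131112 + √27186/23)/18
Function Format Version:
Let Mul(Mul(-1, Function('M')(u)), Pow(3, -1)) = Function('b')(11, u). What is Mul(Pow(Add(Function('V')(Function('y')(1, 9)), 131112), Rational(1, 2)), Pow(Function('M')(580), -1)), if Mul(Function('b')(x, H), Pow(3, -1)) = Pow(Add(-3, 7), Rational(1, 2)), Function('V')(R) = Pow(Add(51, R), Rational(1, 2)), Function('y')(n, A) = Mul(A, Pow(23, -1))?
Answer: Mul(Rational(-1, 414), Pow(Add(69358248, Mul(23, Pow(27186, Rational(1, 2)))), Rational(1, 2))) ≈ -20.117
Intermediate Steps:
Function('y')(n, A) = Mul(Rational(1, 23), A) (Function('y')(n, A) = Mul(A, Rational(1, 23)) = Mul(Rational(1, 23), A))
Function('b')(x, H) = 6 (Function('b')(x, H) = Mul(3, Pow(Add(-3, 7), Rational(1, 2))) = Mul(3, Pow(4, Rational(1, 2))) = Mul(3, 2) = 6)
Function('M')(u) = -18 (Function('M')(u) = Mul(-3, 6) = -18)
Mul(Pow(Add(Function('V')(Function('y')(1, 9)), 131112), Rational(1, 2)), Pow(Function('M')(580), -1)) = Mul(Pow(Add(Pow(Add(51, Mul(Rational(1, 23), 9)), Rational(1, 2)), 131112), Rational(1, 2)), Pow(-18, -1)) = Mul(Pow(Add(Pow(Add(51, Rational(9, 23)), Rational(1, 2)), 131112), Rational(1, 2)), Rational(-1, 18)) = Mul(Pow(Add(Pow(Rational(1182, 23), Rational(1, 2)), 131112), Rational(1, 2)), Rational(-1, 18)) = Mul(Pow(Add(Mul(Rational(1, 23), Pow(27186, Rational(1, 2))), 131112), Rational(1, 2)), Rational(-1, 18)) = Mul(Pow(Add(131112, Mul(Rational(1, 23), Pow(27186, Rational(1, 2)))), Rational(1, 2)), Rational(-1, 18)) = Mul(Rational(-1, 18), Pow(Add(131112, Mul(Rational(1, 23), Pow(27186, Rational(1, 2)))), Rational(1, 2)))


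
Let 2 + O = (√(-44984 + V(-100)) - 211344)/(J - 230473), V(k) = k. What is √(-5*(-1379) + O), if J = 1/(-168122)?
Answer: √(10350355245196437203938533 - 221486911679304636*I*√39)/38747581707 ≈ 83.03 - 5.5479e-6*I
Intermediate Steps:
J = -1/168122 ≈ -5.9481e-6
O = -13987862482/12915860569 - 5716148*I*√39/38747581707 (O = -2 + (√(-44984 - 100) - 211344)/(-1/168122 - 230473) = -2 + (√(-45084) - 211344)/(-38747581707/168122) = -2 + (34*I*√39 - 211344)*(-168122/38747581707) = -2 + (-211344 + 34*I*√39)*(-168122/38747581707) = -2 + (11843858656/12915860569 - 5716148*I*√39/38747581707) = -13987862482/12915860569 - 5716148*I*√39/38747581707 ≈ -1.083 - 0.00092128*I)
√(-5*(-1379) + O) = √(-5*(-1379) + (-13987862482/12915860569 - 5716148*I*√39/38747581707)) = √(6895 + (-13987862482/12915860569 - 5716148*I*√39/38747581707)) = √(89040870760773/12915860569 - 5716148*I*√39/38747581707)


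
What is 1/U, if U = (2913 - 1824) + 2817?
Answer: 1/3906 ≈ 0.00025602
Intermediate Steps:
U = 3906 (U = 1089 + 2817 = 3906)
1/U = 1/3906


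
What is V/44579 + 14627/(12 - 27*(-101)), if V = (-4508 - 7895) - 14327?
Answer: 578843563/122101881 ≈ 4.7407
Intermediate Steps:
V = -26730 (V = -12403 - 14327 = -26730)
V/44579 + 14627/(12 - 27*(-101)) = -26730/44579 + 14627/(12 - 27*(-101)) = -26730*1/44579 + 14627/(12 + 2727) = -26730/44579 + 14627/2739 = 578843563/122101881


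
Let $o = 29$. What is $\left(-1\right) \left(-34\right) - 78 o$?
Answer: $-2228$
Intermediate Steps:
$\left(-1\right) \left(-34\right) - 78 o = \left(-1\right) \left(-34\right) - 2262 = 34 - 2262 = -2228$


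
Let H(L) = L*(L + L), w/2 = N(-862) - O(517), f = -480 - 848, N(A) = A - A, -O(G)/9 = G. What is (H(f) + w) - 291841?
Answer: 3244633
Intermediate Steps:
O(G) = -9*G
N(A) = 0
f = -1328
w = 9306 (w = 2*(0 - (-9)*517) = 2*(0 - 1*(-4653)) = 2*(0 + 4653) = 2*4653 = 9306)
H(L) = 2*L² (H(L) = L*(2*L) = 2*L²)
(H(f) + w) - 291841 = (2*(-1328)² + 9306) - 291841 = (2*1763584 + 9306) - 291841 = (3527168 + 9306) - 291841 = 3536474 - 291841 = 3244633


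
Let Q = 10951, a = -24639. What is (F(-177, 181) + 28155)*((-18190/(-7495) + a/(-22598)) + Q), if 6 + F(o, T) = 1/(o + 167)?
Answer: 104454296799951943/338744020 ≈ 3.0836e+8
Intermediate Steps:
F(o, T) = -6 + 1/(167 + o) (F(o, T) = -6 + 1/(o + 167) = -6 + 1/(167 + o))
(F(-177, 181) + 28155)*((-18190/(-7495) + a/(-22598)) + Q) = ((-1001 - 6*(-177))/(167 - 177) + 28155)*((-18190/(-7495) - 24639/(-22598)) + 10951) = ((-1001 + 1062)/(-10) + 28155)*((-18190*(-1/7495) - 24639*(-1/22598)) + 10951) = (-⅒*61 + 28155)*((3638/1499 + 24639/22598) + 10951) = (-61/10 + 28155)*(119145385/33874402 + 10951) = (281489/10)*(371077721687/33874402) = 104454296799951943/338744020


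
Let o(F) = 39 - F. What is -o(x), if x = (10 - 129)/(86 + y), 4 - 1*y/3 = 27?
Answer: -46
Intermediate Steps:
y = -69 (y = 12 - 3*27 = 12 - 81 = -69)
x = -7 (x = (10 - 129)/(86 - 69) = -119/17 = -119*1/17 = -7)
-o(x) = -(39 - 1*(-7)) = -(39 + 7) = -1*46 = -46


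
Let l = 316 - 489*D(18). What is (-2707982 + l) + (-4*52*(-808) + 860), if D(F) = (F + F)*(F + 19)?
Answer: -3190090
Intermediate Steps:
D(F) = 2*F*(19 + F) (D(F) = (2*F)*(19 + F) = 2*F*(19 + F))
l = -651032 (l = 316 - 978*18*(19 + 18) = 316 - 978*18*37 = 316 - 489*1332 = 316 - 651348 = -651032)
(-2707982 + l) + (-4*52*(-808) + 860) = (-2707982 - 651032) + (-4*52*(-808) + 860) = -3359014 + (-208*(-808) + 860) = -3359014 + (168064 + 860) = -3359014 + 168924 = -3190090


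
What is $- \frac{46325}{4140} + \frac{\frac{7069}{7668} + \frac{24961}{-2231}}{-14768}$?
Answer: $- \frac{2826776438711}{252640724544} \approx -11.189$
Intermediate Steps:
$- \frac{46325}{4140} + \frac{\frac{7069}{7668} + \frac{24961}{-2231}}{-14768} = \left(-46325\right) \frac{1}{4140} + \left(7069 \cdot \frac{1}{7668} + 24961 \left(- \frac{1}{2231}\right)\right) \left(- \frac{1}{14768}\right) = - \frac{9265}{828} + \left(\frac{7069}{7668} - \frac{24961}{2231}\right) \left(- \frac{1}{14768}\right) = - \frac{9265}{828} - - \frac{175630009}{252640724544} = - \frac{9265}{828} + \frac{175630009}{252640724544} = - \frac{2826776438711}{252640724544}$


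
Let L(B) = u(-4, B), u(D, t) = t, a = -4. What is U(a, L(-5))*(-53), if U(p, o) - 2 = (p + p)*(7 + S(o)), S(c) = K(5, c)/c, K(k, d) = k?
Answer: 2438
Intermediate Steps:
L(B) = B
S(c) = 5/c
U(p, o) = 2 + 2*p*(7 + 5/o) (U(p, o) = 2 + (p + p)*(7 + 5/o) = 2 + (2*p)*(7 + 5/o) = 2 + 2*p*(7 + 5/o))
U(a, L(-5))*(-53) = (2 + 14*(-4) + 10*(-4)/(-5))*(-53) = (2 - 56 + 10*(-4)*(-⅕))*(-53) = (2 - 56 + 8)*(-53) = -46*(-53) = 2438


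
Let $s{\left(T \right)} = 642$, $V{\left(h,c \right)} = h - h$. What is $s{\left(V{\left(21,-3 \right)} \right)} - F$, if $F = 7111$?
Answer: $-6469$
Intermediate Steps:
$V{\left(h,c \right)} = 0$
$s{\left(V{\left(21,-3 \right)} \right)} - F = 642 - 7111 = -6469$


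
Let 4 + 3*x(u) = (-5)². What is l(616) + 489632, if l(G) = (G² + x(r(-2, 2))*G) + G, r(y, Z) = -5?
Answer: 874016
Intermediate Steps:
x(u) = 7 (x(u) = -4/3 + (⅓)*(-5)² = -4/3 + (⅓)*25 = -4/3 + 25/3 = 7)
l(G) = G² + 8*G (l(G) = (G² + 7*G) + G = G² + 8*G)
l(616) + 489632 = 616*(8 + 616) + 489632 = 616*624 + 489632 = 384384 + 489632 = 874016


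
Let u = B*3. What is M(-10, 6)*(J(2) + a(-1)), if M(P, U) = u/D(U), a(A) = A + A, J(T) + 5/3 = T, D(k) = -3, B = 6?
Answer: 10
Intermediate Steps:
J(T) = -5/3 + T
a(A) = 2*A
u = 18 (u = 6*3 = 18)
M(P, U) = -6 (M(P, U) = 18/(-3) = 18*(-⅓) = -6)
M(-10, 6)*(J(2) + a(-1)) = -6*((-5/3 + 2) + 2*(-1)) = -6*(⅓ - 2) = -6*(-5/3) = 10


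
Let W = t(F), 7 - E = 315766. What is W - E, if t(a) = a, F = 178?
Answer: 315937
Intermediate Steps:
E = -315759 (E = 7 - 1*315766 = 7 - 315766 = -315759)
W = 178
W - E = 178 - 1*(-315759) = 178 + 315759 = 315937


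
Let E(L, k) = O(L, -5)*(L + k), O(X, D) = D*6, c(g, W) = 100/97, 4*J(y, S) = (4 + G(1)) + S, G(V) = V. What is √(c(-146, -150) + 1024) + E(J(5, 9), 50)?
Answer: -1605 + 2*√2411129/97 ≈ -1573.0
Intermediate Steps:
J(y, S) = 5/4 + S/4 (J(y, S) = ((4 + 1) + S)/4 = (5 + S)/4 = 5/4 + S/4)
c(g, W) = 100/97 (c(g, W) = 100*(1/97) = 100/97)
O(X, D) = 6*D
E(L, k) = -30*L - 30*k (E(L, k) = (6*(-5))*(L + k) = -30*(L + k) = -30*L - 30*k)
√(c(-146, -150) + 1024) + E(J(5, 9), 50) = √(100/97 + 1024) + (-30*(5/4 + (¼)*9) - 30*50) = √(99428/97) + (-30*(5/4 + 9/4) - 1500) = 2*√2411129/97 + (-30*7/2 - 1500) = 2*√2411129/97 + (-105 - 1500) = 2*√2411129/97 - 1605 = -1605 + 2*√2411129/97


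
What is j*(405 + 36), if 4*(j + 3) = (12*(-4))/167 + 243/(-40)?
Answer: -54093501/26720 ≈ -2024.5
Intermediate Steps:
j = -122661/26720 (j = -3 + ((12*(-4))/167 + 243/(-40))/4 = -3 + (-48*1/167 + 243*(-1/40))/4 = -3 + (-48/167 - 243/40)/4 = -3 + (¼)*(-42501/6680) = -3 - 42501/26720 = -122661/26720 ≈ -4.5906)
j*(405 + 36) = -122661*(405 + 36)/26720 = -122661/26720*441 = -54093501/26720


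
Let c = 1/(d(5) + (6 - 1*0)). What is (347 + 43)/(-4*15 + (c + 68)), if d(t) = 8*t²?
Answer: 80340/1649 ≈ 48.720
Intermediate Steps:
c = 1/206 (c = 1/(8*5² + (6 - 1*0)) = 1/(8*25 + (6 + 0)) = 1/(200 + 6) = 1/206 ≈ 0.0048544)
(347 + 43)/(-4*15 + (c + 68)) = (347 + 43)/(-4*15 + (1/206 + 68)) = 390/(-60 + 14009/206) = 390/(1649/206) = 390*(206/1649) = 80340/1649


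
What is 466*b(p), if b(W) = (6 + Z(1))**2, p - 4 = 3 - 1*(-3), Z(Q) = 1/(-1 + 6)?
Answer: 447826/25 ≈ 17913.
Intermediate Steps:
Z(Q) = 1/5
p = 10 (p = 4 + (3 - 1*(-3)) = 4 + (3 + 3) = 4 + 6 = 10)
b(W) = 961/25 (b(W) = (6 + 1/5)**2 = (31/5)**2 = 961/25)
466*b(p) = 466*(961/25) = 447826/25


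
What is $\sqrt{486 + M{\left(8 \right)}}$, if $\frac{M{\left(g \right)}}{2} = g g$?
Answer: $\sqrt{614} \approx 24.779$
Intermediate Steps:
$M{\left(g \right)} = 2 g^{2}$ ($M{\left(g \right)} = 2 g g = 2 g^{2}$)
$\sqrt{486 + M{\left(8 \right)}} = \sqrt{486 + 2 \cdot 8^{2}} = \sqrt{486 + 2 \cdot 64} = \sqrt{486 + 128} = \sqrt{614}$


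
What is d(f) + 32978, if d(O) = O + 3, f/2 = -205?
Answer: 32571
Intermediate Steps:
f = -410 (f = 2*(-205) = -410)
d(O) = 3 + O
d(f) + 32978 = (3 - 410) + 32978 = -407 + 32978 = 32571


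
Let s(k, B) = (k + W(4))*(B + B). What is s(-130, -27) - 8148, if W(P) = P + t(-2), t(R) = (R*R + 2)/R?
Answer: -1182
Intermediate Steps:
t(R) = (2 + R²)/R (t(R) = (R² + 2)/R = (2 + R²)/R)
W(P) = -3 + P (W(P) = P + (-2 + 2/(-2)) = P + (-2 + 2*(-½)) = P + (-2 - 1) = P - 3 = -3 + P)
s(k, B) = 2*B*(1 + k) (s(k, B) = (k + (-3 + 4))*(B + B) = (k + 1)*(2*B) = (1 + k)*(2*B) = 2*B*(1 + k))
s(-130, -27) - 8148 = 2*(-27)*(1 - 130) - 8148 = 2*(-27)*(-129) - 8148 = 6966 - 8148 = -1182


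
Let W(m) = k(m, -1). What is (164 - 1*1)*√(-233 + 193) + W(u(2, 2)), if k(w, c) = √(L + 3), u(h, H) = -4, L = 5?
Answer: 2*√2 + 326*I*√10 ≈ 2.8284 + 1030.9*I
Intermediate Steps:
k(w, c) = 2*√2 (k(w, c) = √(5 + 3) = √8 = 2*√2)
W(m) = 2*√2
(164 - 1*1)*√(-233 + 193) + W(u(2, 2)) = (164 - 1*1)*√(-233 + 193) + 2*√2 = (164 - 1)*√(-40) + 2*√2 = 163*(2*I*√10) + 2*√2 = 326*I*√10 + 2*√2 = 2*√2 + 326*I*√10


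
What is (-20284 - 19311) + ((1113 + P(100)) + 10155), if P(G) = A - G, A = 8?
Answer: -28419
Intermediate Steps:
P(G) = 8 - G
(-20284 - 19311) + ((1113 + P(100)) + 10155) = (-20284 - 19311) + ((1113 + (8 - 1*100)) + 10155) = -39595 + ((1113 + (8 - 100)) + 10155) = -39595 + ((1113 - 92) + 10155) = -39595 + (1021 + 10155) = -39595 + 11176 = -28419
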